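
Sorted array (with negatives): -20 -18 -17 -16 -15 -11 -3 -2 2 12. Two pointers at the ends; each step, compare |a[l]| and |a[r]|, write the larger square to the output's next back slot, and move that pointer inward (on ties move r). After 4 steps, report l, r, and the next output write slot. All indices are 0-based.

l=4, r=9, next write slot=5

[0,9] |-20|>|12| out[9]=400 → l++
[1,9] |-18|>|12| out[8]=324 → l++
[2,9] |-17|>|12| out[7]=289 → l++
[3,9] |-16|>|12| out[6]=256 → l++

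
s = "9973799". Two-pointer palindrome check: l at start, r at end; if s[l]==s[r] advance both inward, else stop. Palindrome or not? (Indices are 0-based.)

[0,6] '9'=='9' → l++,r--
[1,5] '9'=='9' → l++,r--
[2,4] '7'=='7' → l++,r--

palindrome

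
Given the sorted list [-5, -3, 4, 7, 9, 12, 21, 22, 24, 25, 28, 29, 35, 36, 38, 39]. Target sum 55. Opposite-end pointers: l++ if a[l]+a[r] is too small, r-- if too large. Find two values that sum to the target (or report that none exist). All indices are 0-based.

[0,15] -5+39=34 <55 → l++
[1,15] -3+39=36 <55 → l++
[2,15] 4+39=43 <55 → l++
[3,15] 7+39=46 <55 → l++
[4,15] 9+39=48 <55 → l++
[5,15] 12+39=51 <55 → l++
[6,15] 21+39=60 >55 → r--
[6,14] 21+38=59 >55 → r--
[6,13] 21+36=57 >55 → r--
[6,12] 21+35=56 >55 → r--
[6,11] 21+29=50 <55 → l++
[7,11] 22+29=51 <55 → l++
[8,11] 24+29=53 <55 → l++
[9,11] 25+29=54 <55 → l++
[10,11] 28+29=57 >55 → r--

no pair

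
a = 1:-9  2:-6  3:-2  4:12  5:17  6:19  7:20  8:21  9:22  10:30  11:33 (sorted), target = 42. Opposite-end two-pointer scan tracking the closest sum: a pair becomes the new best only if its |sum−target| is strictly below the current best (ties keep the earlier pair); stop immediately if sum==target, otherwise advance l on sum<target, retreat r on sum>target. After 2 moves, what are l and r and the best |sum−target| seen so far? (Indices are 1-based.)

l=1 r=11: -9+33=24 d=18 *, l++
l=2 r=11: -6+33=27 d=15 *, l++

l=3, r=11, best |Δ|=15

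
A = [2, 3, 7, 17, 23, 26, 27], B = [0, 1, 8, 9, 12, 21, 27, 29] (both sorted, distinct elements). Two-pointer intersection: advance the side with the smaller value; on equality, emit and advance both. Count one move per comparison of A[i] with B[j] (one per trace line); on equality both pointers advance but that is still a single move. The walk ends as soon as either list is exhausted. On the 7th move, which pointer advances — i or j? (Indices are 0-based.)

j

[i=0,j=0] 2>0 → j++
[i=0,j=1] 2>1 → j++
[i=0,j=2] 2<8 → i++
[i=1,j=2] 3<8 → i++
[i=2,j=2] 7<8 → i++
[i=3,j=2] 17>8 → j++
[i=3,j=3] 17>9 → j++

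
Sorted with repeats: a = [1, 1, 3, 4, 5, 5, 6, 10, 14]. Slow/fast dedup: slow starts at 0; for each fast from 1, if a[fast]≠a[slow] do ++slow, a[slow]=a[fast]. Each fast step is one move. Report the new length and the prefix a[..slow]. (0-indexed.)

length 7; prefix = [1, 3, 4, 5, 6, 10, 14]

(s=0,f=1) a[fast]=1=a[slow] dup → fast++
(s=0,f=2) a[fast]=3≠a[slow]=1 write a[1]=3 → slow++,fast++
(s=1,f=3) a[fast]=4≠a[slow]=3 write a[2]=4 → slow++,fast++
(s=2,f=4) a[fast]=5≠a[slow]=4 write a[3]=5 → slow++,fast++
(s=3,f=5) a[fast]=5=a[slow] dup → fast++
(s=3,f=6) a[fast]=6≠a[slow]=5 write a[4]=6 → slow++,fast++
(s=4,f=7) a[fast]=10≠a[slow]=6 write a[5]=10 → slow++,fast++
(s=5,f=8) a[fast]=14≠a[slow]=10 write a[6]=14 → slow++,fast++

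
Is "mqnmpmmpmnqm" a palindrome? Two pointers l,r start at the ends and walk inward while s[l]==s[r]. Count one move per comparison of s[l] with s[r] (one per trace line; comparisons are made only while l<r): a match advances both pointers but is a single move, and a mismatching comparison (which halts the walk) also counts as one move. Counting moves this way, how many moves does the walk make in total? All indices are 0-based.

6 moves

l=0 r=11: 'm'=='m', l++,r--
l=1 r=10: 'q'=='q', l++,r--
l=2 r=9: 'n'=='n', l++,r--
l=3 r=8: 'm'=='m', l++,r--
l=4 r=7: 'p'=='p', l++,r--
l=5 r=6: 'm'=='m', l++,r--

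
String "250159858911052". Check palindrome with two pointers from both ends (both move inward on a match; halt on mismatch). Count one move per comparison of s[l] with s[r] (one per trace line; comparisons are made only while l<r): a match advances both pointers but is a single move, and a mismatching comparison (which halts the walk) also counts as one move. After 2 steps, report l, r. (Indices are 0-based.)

l=2, r=12

l=0 r=14: '2'=='2', l++,r--
l=1 r=13: '5'=='5', l++,r--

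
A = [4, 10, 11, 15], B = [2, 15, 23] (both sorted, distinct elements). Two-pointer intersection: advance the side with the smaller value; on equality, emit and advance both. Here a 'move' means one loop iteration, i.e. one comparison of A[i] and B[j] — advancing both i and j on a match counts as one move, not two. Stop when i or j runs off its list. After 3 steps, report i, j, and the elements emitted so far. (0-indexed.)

i=2, j=1, emitted=[]

i=0 j=0: 4>2, j++
i=0 j=1: 4<15, i++
i=1 j=1: 10<15, i++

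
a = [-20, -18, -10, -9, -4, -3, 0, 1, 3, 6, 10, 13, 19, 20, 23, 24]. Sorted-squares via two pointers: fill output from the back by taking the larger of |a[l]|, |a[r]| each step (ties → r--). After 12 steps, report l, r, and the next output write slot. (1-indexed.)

l=6, r=9, next write slot=4

l=1 r=16: |-20|<=|24| out[16]=576, r--
l=1 r=15: |-20|<=|23| out[15]=529, r--
l=1 r=14: |-20|<=|20| out[14]=400, r--
l=1 r=13: |-20|>|19| out[13]=400, l++
l=2 r=13: |-18|<=|19| out[12]=361, r--
l=2 r=12: |-18|>|13| out[11]=324, l++
l=3 r=12: |-10|<=|13| out[10]=169, r--
l=3 r=11: |-10|<=|10| out[9]=100, r--
l=3 r=10: |-10|>|6| out[8]=100, l++
l=4 r=10: |-9|>|6| out[7]=81, l++
l=5 r=10: |-4|<=|6| out[6]=36, r--
l=5 r=9: |-4|>|3| out[5]=16, l++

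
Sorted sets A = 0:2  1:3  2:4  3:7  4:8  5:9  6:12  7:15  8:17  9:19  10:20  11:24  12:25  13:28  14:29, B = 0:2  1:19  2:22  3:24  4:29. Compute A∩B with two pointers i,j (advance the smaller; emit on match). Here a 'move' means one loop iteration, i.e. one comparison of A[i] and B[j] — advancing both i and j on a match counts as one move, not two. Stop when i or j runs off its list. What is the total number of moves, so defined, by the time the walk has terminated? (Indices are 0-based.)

i=0 j=0: 2==2 emit, i++,j++
i=1 j=1: 3<19, i++
i=2 j=1: 4<19, i++
i=3 j=1: 7<19, i++
i=4 j=1: 8<19, i++
i=5 j=1: 9<19, i++
i=6 j=1: 12<19, i++
i=7 j=1: 15<19, i++
i=8 j=1: 17<19, i++
i=9 j=1: 19==19 emit, i++,j++
i=10 j=2: 20<22, i++
i=11 j=2: 24>22, j++
i=11 j=3: 24==24 emit, i++,j++
i=12 j=4: 25<29, i++
i=13 j=4: 28<29, i++
i=14 j=4: 29==29 emit, i++,j++

16 moves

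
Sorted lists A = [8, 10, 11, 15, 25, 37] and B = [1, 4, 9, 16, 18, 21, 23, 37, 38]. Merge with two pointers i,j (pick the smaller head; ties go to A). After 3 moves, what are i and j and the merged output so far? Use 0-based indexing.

i=1, j=2, merged so far=[1, 4, 8]

i=0 j=0: A[i]=8>B[j]=1 take 1, j++
i=0 j=1: A[i]=8>B[j]=4 take 4, j++
i=0 j=2: A[i]=8<=B[j]=9 take 8, i++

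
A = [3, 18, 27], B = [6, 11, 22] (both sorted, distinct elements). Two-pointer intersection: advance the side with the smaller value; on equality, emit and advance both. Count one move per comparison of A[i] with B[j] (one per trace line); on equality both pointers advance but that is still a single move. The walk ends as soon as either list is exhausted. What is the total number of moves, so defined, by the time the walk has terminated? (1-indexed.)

5 moves

i=1 j=1: 3<6, i++
i=2 j=1: 18>6, j++
i=2 j=2: 18>11, j++
i=2 j=3: 18<22, i++
i=3 j=3: 27>22, j++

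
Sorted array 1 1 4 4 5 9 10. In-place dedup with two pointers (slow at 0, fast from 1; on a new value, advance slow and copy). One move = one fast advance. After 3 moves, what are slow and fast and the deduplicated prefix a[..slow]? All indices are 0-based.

slow=0 fast=1: a[fast]=1=a[slow] dup, fast++
slow=0 fast=2: a[fast]=4≠a[slow]=1 write a[1]=4, slow++,fast++
slow=1 fast=3: a[fast]=4=a[slow] dup, fast++

slow=1, fast=4, prefix=[1, 4]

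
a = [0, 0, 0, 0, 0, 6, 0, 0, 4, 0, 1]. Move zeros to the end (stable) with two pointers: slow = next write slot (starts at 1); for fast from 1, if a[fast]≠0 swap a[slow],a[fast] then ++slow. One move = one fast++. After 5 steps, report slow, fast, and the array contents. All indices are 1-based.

slow=1 fast=1: a[fast]=0, fast++
slow=1 fast=2: a[fast]=0, fast++
slow=1 fast=3: a[fast]=0, fast++
slow=1 fast=4: a[fast]=0, fast++
slow=1 fast=5: a[fast]=0, fast++

slow=1, fast=6, a=[0, 0, 0, 0, 0, 6, 0, 0, 4, 0, 1]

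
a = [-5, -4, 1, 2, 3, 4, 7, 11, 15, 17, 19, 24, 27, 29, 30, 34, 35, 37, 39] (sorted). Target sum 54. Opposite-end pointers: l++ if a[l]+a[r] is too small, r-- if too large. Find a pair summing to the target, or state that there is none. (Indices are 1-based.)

[1,19] -5+39=34 <54 → l++
[2,19] -4+39=35 <54 → l++
[3,19] 1+39=40 <54 → l++
[4,19] 2+39=41 <54 → l++
[5,19] 3+39=42 <54 → l++
[6,19] 4+39=43 <54 → l++
[7,19] 7+39=46 <54 → l++
[8,19] 11+39=50 <54 → l++
[9,19] 15+39=54 → found

(15, 39)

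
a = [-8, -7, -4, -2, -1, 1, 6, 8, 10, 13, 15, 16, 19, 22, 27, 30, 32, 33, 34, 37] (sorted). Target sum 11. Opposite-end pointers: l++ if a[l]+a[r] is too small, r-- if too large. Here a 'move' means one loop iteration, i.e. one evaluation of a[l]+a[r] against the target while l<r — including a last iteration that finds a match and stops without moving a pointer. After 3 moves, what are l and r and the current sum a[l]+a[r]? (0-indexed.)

[0,19] -8+37=29 >11 → r--
[0,18] -8+34=26 >11 → r--
[0,17] -8+33=25 >11 → r--

l=0, r=16, sum=24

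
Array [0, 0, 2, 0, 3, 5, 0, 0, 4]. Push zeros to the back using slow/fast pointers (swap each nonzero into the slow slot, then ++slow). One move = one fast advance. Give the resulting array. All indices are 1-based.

[2, 3, 5, 4, 0, 0, 0, 0, 0]

(s=1,f=1) a[fast]=0 → fast++
(s=1,f=2) a[fast]=0 → fast++
(s=1,f=3) a[fast]=2≠0 swap→a[1]=2 → slow++,fast++
(s=2,f=4) a[fast]=0 → fast++
(s=2,f=5) a[fast]=3≠0 swap→a[2]=3 → slow++,fast++
(s=3,f=6) a[fast]=5≠0 swap→a[3]=5 → slow++,fast++
(s=4,f=7) a[fast]=0 → fast++
(s=4,f=8) a[fast]=0 → fast++
(s=4,f=9) a[fast]=4≠0 swap→a[4]=4 → slow++,fast++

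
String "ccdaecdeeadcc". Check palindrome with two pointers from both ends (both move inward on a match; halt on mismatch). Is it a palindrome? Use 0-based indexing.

l=0 r=12: 'c'=='c', l++,r--
l=1 r=11: 'c'=='c', l++,r--
l=2 r=10: 'd'=='d', l++,r--
l=3 r=9: 'a'=='a', l++,r--
l=4 r=8: 'e'=='e', l++,r--
l=5 r=7: 'c'!='e', stop

not a palindrome (mismatch at 5,7)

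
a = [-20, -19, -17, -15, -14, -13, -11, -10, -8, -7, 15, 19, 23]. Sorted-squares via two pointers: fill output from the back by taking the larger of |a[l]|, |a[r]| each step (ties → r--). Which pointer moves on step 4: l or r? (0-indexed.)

l=0 r=12: |-20|<=|23| out[12]=529, r--
l=0 r=11: |-20|>|19| out[11]=400, l++
l=1 r=11: |-19|<=|19| out[10]=361, r--
l=1 r=10: |-19|>|15| out[9]=361, l++

l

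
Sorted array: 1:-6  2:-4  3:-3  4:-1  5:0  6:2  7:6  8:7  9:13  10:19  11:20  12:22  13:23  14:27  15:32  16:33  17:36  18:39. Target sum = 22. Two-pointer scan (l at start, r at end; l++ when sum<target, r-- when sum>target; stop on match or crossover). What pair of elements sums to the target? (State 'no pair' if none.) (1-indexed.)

l=1 r=18: -6+39=33 >22, r--
l=1 r=17: -6+36=30 >22, r--
l=1 r=16: -6+33=27 >22, r--
l=1 r=15: -6+32=26 >22, r--
l=1 r=14: -6+27=21 <22, l++
l=2 r=14: -4+27=23 >22, r--
l=2 r=13: -4+23=19 <22, l++
l=3 r=13: -3+23=20 <22, l++
l=4 r=13: -1+23=22, found

(-1, 23)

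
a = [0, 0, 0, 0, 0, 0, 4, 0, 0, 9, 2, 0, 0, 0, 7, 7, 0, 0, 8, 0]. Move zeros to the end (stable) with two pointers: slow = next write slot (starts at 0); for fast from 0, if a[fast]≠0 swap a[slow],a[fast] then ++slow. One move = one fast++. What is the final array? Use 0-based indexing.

[4, 9, 2, 7, 7, 8, 0, 0, 0, 0, 0, 0, 0, 0, 0, 0, 0, 0, 0, 0]

slow=0 fast=0: a[fast]=0, fast++
slow=0 fast=1: a[fast]=0, fast++
slow=0 fast=2: a[fast]=0, fast++
slow=0 fast=3: a[fast]=0, fast++
slow=0 fast=4: a[fast]=0, fast++
slow=0 fast=5: a[fast]=0, fast++
slow=0 fast=6: a[fast]=4≠0 swap→a[0]=4, slow++,fast++
slow=1 fast=7: a[fast]=0, fast++
slow=1 fast=8: a[fast]=0, fast++
slow=1 fast=9: a[fast]=9≠0 swap→a[1]=9, slow++,fast++
slow=2 fast=10: a[fast]=2≠0 swap→a[2]=2, slow++,fast++
slow=3 fast=11: a[fast]=0, fast++
slow=3 fast=12: a[fast]=0, fast++
slow=3 fast=13: a[fast]=0, fast++
slow=3 fast=14: a[fast]=7≠0 swap→a[3]=7, slow++,fast++
slow=4 fast=15: a[fast]=7≠0 swap→a[4]=7, slow++,fast++
slow=5 fast=16: a[fast]=0, fast++
slow=5 fast=17: a[fast]=0, fast++
slow=5 fast=18: a[fast]=8≠0 swap→a[5]=8, slow++,fast++
slow=6 fast=19: a[fast]=0, fast++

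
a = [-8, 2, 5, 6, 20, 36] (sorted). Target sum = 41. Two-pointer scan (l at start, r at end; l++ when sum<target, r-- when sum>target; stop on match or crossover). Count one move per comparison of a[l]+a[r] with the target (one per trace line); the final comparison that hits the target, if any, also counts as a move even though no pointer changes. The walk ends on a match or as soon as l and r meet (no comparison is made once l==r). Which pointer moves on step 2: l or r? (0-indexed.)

l

l=0 r=5: -8+36=28 <41, l++
l=1 r=5: 2+36=38 <41, l++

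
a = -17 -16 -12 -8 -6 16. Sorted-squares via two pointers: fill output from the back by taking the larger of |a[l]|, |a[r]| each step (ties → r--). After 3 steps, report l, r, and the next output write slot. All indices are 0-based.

l=2, r=4, next write slot=2

l=0 r=5: |-17|>|16| out[5]=289, l++
l=1 r=5: |-16|<=|16| out[4]=256, r--
l=1 r=4: |-16|>|-6| out[3]=256, l++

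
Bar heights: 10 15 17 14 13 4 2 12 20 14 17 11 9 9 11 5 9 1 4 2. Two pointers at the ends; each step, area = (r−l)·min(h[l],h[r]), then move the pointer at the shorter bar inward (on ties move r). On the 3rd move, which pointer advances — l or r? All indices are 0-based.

r

[0,19] min(10,2)*19=38 best=38 * → r--
[0,18] min(10,4)*18=72 best=72 * → r--
[0,17] min(10,1)*17=17 best=72 → r--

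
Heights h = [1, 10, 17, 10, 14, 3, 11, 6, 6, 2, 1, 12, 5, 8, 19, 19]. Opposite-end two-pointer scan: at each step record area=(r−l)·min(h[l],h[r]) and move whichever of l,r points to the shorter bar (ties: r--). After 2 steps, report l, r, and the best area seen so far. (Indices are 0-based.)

[0,15] min(1,19)*15=15 best=15 * → l++
[1,15] min(10,19)*14=140 best=140 * → l++

l=2, r=15, best area=140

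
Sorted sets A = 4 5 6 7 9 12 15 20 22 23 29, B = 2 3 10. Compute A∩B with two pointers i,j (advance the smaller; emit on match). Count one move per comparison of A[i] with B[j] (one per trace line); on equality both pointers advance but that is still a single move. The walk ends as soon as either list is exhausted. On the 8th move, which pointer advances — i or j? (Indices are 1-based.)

j

[i=1,j=1] 4>2 → j++
[i=1,j=2] 4>3 → j++
[i=1,j=3] 4<10 → i++
[i=2,j=3] 5<10 → i++
[i=3,j=3] 6<10 → i++
[i=4,j=3] 7<10 → i++
[i=5,j=3] 9<10 → i++
[i=6,j=3] 12>10 → j++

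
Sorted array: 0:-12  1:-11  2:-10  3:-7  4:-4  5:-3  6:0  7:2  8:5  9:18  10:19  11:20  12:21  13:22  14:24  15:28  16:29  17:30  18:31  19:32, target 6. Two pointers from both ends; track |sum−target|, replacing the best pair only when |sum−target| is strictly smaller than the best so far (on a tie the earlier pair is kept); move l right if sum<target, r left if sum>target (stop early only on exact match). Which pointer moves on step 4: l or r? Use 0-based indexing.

r

[0,19] -12+32=20 d=14 * → r--
[0,18] -12+31=19 d=13 * → r--
[0,17] -12+30=18 d=12 * → r--
[0,16] -12+29=17 d=11 * → r--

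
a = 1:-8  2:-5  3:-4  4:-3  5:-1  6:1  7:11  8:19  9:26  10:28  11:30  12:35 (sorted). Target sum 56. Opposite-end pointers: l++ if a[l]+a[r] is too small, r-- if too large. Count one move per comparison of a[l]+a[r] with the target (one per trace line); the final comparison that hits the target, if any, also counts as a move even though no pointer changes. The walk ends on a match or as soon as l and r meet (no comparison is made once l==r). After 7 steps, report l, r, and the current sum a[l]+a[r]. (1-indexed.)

l=8, r=12, sum=54

l=1 r=12: -8+35=27 <56, l++
l=2 r=12: -5+35=30 <56, l++
l=3 r=12: -4+35=31 <56, l++
l=4 r=12: -3+35=32 <56, l++
l=5 r=12: -1+35=34 <56, l++
l=6 r=12: 1+35=36 <56, l++
l=7 r=12: 11+35=46 <56, l++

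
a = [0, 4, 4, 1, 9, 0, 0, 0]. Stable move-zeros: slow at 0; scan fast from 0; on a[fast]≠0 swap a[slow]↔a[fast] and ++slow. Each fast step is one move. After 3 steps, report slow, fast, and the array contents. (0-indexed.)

(s=0,f=0) a[fast]=0 → fast++
(s=0,f=1) a[fast]=4≠0 swap→a[0]=4 → slow++,fast++
(s=1,f=2) a[fast]=4≠0 swap→a[1]=4 → slow++,fast++

slow=2, fast=3, a=[4, 4, 0, 1, 9, 0, 0, 0]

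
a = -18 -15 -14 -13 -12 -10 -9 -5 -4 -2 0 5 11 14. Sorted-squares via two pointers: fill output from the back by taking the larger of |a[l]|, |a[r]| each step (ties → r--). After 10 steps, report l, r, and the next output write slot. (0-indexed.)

l=0 r=13: |-18|>|14| out[13]=324, l++
l=1 r=13: |-15|>|14| out[12]=225, l++
l=2 r=13: |-14|<=|14| out[11]=196, r--
l=2 r=12: |-14|>|11| out[10]=196, l++
l=3 r=12: |-13|>|11| out[9]=169, l++
l=4 r=12: |-12|>|11| out[8]=144, l++
l=5 r=12: |-10|<=|11| out[7]=121, r--
l=5 r=11: |-10|>|5| out[6]=100, l++
l=6 r=11: |-9|>|5| out[5]=81, l++
l=7 r=11: |-5|<=|5| out[4]=25, r--

l=7, r=10, next write slot=3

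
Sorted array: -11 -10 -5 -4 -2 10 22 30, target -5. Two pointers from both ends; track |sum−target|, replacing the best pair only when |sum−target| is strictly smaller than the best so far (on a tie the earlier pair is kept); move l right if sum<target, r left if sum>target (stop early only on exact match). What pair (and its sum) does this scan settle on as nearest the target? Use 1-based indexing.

[1,8] -11+30=19 d=24 * → r--
[1,7] -11+22=11 d=16 * → r--
[1,6] -11+10=-1 d=4 * → r--
[1,5] -11+-2=-13 d=8 → l++
[2,5] -10+-2=-12 d=7 → l++
[3,5] -5+-2=-7 d=2 * → l++
[4,5] -4+-2=-6 d=1 * → l++

pair (-4, -2) with sum -6 (|Δ|=1)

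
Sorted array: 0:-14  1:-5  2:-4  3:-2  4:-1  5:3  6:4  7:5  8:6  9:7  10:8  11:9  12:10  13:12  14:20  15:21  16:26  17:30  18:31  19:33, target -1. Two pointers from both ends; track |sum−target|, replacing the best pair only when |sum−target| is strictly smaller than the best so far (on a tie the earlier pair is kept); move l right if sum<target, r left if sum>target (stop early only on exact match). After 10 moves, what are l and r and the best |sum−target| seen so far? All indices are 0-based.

[0,19] -14+33=19 d=20 * → r--
[0,18] -14+31=17 d=18 * → r--
[0,17] -14+30=16 d=17 * → r--
[0,16] -14+26=12 d=13 * → r--
[0,15] -14+21=7 d=8 * → r--
[0,14] -14+20=6 d=7 * → r--
[0,13] -14+12=-2 d=1 * → l++
[1,13] -5+12=7 d=8 → r--
[1,12] -5+10=5 d=6 → r--
[1,11] -5+9=4 d=5 → r--

l=1, r=10, best |Δ|=1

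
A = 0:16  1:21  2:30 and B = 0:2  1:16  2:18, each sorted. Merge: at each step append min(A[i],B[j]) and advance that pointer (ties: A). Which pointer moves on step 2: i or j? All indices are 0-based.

i

[i=0,j=0] A[i]=16>B[j]=2 take 2 → j++
[i=0,j=1] A[i]=16<=B[j]=16 take 16 → i++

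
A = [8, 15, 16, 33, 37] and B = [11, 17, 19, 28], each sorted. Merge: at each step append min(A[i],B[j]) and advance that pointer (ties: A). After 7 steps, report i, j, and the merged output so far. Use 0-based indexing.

i=0 j=0: A[i]=8<=B[j]=11 take 8, i++
i=1 j=0: A[i]=15>B[j]=11 take 11, j++
i=1 j=1: A[i]=15<=B[j]=17 take 15, i++
i=2 j=1: A[i]=16<=B[j]=17 take 16, i++
i=3 j=1: A[i]=33>B[j]=17 take 17, j++
i=3 j=2: A[i]=33>B[j]=19 take 19, j++
i=3 j=3: A[i]=33>B[j]=28 take 28, j++

i=3, j=4, merged so far=[8, 11, 15, 16, 17, 19, 28]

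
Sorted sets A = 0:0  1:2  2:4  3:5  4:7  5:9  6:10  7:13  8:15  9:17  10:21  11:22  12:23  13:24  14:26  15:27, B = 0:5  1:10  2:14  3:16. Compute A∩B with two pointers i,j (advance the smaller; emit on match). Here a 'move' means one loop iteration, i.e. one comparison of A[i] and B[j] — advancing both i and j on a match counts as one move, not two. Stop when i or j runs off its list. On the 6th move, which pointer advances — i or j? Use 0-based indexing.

i

[i=0,j=0] 0<5 → i++
[i=1,j=0] 2<5 → i++
[i=2,j=0] 4<5 → i++
[i=3,j=0] 5==5 emit → i++,j++
[i=4,j=1] 7<10 → i++
[i=5,j=1] 9<10 → i++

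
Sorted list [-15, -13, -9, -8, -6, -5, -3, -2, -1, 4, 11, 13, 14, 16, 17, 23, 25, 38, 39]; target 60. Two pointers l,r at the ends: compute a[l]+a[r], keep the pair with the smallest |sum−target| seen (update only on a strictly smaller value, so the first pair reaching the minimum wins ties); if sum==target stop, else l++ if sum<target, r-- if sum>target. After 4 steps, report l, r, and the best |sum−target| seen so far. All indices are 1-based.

l=5, r=19, best |Δ|=29

l=1 r=19: -15+39=24 d=36 *, l++
l=2 r=19: -13+39=26 d=34 *, l++
l=3 r=19: -9+39=30 d=30 *, l++
l=4 r=19: -8+39=31 d=29 *, l++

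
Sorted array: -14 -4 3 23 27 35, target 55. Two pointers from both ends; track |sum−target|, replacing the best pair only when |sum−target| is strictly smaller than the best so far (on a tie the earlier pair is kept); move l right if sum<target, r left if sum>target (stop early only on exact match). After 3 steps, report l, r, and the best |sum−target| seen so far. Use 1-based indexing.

[1,6] -14+35=21 d=34 * → l++
[2,6] -4+35=31 d=24 * → l++
[3,6] 3+35=38 d=17 * → l++

l=4, r=6, best |Δ|=17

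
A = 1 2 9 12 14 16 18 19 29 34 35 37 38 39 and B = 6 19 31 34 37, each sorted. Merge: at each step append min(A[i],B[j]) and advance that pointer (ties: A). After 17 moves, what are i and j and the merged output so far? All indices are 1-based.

[i=1,j=1] A[i]=1<=B[j]=6 take 1 → i++
[i=2,j=1] A[i]=2<=B[j]=6 take 2 → i++
[i=3,j=1] A[i]=9>B[j]=6 take 6 → j++
[i=3,j=2] A[i]=9<=B[j]=19 take 9 → i++
[i=4,j=2] A[i]=12<=B[j]=19 take 12 → i++
[i=5,j=2] A[i]=14<=B[j]=19 take 14 → i++
[i=6,j=2] A[i]=16<=B[j]=19 take 16 → i++
[i=7,j=2] A[i]=18<=B[j]=19 take 18 → i++
[i=8,j=2] A[i]=19<=B[j]=19 take 19 → i++
[i=9,j=2] A[i]=29>B[j]=19 take 19 → j++
[i=9,j=3] A[i]=29<=B[j]=31 take 29 → i++
[i=10,j=3] A[i]=34>B[j]=31 take 31 → j++
[i=10,j=4] A[i]=34<=B[j]=34 take 34 → i++
[i=11,j=4] A[i]=35>B[j]=34 take 34 → j++
[i=11,j=5] A[i]=35<=B[j]=37 take 35 → i++
[i=12,j=5] A[i]=37<=B[j]=37 take 37 → i++
[i=13,j=5] A[i]=38>B[j]=37 take 37 → j++

i=13, j=6, merged so far=[1, 2, 6, 9, 12, 14, 16, 18, 19, 19, 29, 31, 34, 34, 35, 37, 37]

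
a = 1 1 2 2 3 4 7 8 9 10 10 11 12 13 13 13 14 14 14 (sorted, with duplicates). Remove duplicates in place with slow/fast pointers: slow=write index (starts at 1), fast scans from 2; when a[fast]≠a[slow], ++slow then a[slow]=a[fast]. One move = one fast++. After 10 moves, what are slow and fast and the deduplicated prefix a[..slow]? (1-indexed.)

slow=1 fast=2: a[fast]=1=a[slow] dup, fast++
slow=1 fast=3: a[fast]=2≠a[slow]=1 write a[2]=2, slow++,fast++
slow=2 fast=4: a[fast]=2=a[slow] dup, fast++
slow=2 fast=5: a[fast]=3≠a[slow]=2 write a[3]=3, slow++,fast++
slow=3 fast=6: a[fast]=4≠a[slow]=3 write a[4]=4, slow++,fast++
slow=4 fast=7: a[fast]=7≠a[slow]=4 write a[5]=7, slow++,fast++
slow=5 fast=8: a[fast]=8≠a[slow]=7 write a[6]=8, slow++,fast++
slow=6 fast=9: a[fast]=9≠a[slow]=8 write a[7]=9, slow++,fast++
slow=7 fast=10: a[fast]=10≠a[slow]=9 write a[8]=10, slow++,fast++
slow=8 fast=11: a[fast]=10=a[slow] dup, fast++

slow=8, fast=12, prefix=[1, 2, 3, 4, 7, 8, 9, 10]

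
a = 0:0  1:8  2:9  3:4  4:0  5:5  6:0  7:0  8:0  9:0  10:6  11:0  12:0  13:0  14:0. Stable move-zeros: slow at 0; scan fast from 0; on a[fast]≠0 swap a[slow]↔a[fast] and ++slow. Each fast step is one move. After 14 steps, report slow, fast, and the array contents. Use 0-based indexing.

slow=5, fast=14, a=[8, 9, 4, 5, 6, 0, 0, 0, 0, 0, 0, 0, 0, 0, 0]

slow=0 fast=0: a[fast]=0, fast++
slow=0 fast=1: a[fast]=8≠0 swap→a[0]=8, slow++,fast++
slow=1 fast=2: a[fast]=9≠0 swap→a[1]=9, slow++,fast++
slow=2 fast=3: a[fast]=4≠0 swap→a[2]=4, slow++,fast++
slow=3 fast=4: a[fast]=0, fast++
slow=3 fast=5: a[fast]=5≠0 swap→a[3]=5, slow++,fast++
slow=4 fast=6: a[fast]=0, fast++
slow=4 fast=7: a[fast]=0, fast++
slow=4 fast=8: a[fast]=0, fast++
slow=4 fast=9: a[fast]=0, fast++
slow=4 fast=10: a[fast]=6≠0 swap→a[4]=6, slow++,fast++
slow=5 fast=11: a[fast]=0, fast++
slow=5 fast=12: a[fast]=0, fast++
slow=5 fast=13: a[fast]=0, fast++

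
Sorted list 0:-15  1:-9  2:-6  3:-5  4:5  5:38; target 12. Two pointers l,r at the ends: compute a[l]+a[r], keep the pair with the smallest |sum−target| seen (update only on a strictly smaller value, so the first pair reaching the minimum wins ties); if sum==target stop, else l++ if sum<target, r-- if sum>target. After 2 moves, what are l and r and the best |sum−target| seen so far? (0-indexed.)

l=1, r=4, best |Δ|=11

[0,5] -15+38=23 d=11 * → r--
[0,4] -15+5=-10 d=22 → l++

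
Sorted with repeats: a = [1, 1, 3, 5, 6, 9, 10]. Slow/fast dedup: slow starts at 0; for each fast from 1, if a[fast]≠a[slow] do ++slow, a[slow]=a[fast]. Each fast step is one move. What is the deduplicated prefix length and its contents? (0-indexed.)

(s=0,f=1) a[fast]=1=a[slow] dup → fast++
(s=0,f=2) a[fast]=3≠a[slow]=1 write a[1]=3 → slow++,fast++
(s=1,f=3) a[fast]=5≠a[slow]=3 write a[2]=5 → slow++,fast++
(s=2,f=4) a[fast]=6≠a[slow]=5 write a[3]=6 → slow++,fast++
(s=3,f=5) a[fast]=9≠a[slow]=6 write a[4]=9 → slow++,fast++
(s=4,f=6) a[fast]=10≠a[slow]=9 write a[5]=10 → slow++,fast++

length 6; prefix = [1, 3, 5, 6, 9, 10]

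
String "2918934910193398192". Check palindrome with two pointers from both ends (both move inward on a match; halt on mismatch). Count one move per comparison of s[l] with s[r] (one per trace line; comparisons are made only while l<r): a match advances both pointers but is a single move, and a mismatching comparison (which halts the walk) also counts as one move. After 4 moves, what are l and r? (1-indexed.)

l=5, r=15

l=1 r=19: '2'=='2', l++,r--
l=2 r=18: '9'=='9', l++,r--
l=3 r=17: '1'=='1', l++,r--
l=4 r=16: '8'=='8', l++,r--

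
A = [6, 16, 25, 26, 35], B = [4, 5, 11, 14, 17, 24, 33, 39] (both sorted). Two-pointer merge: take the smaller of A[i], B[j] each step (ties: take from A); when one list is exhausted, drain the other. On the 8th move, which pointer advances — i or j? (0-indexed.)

j

i=0 j=0: A[i]=6>B[j]=4 take 4, j++
i=0 j=1: A[i]=6>B[j]=5 take 5, j++
i=0 j=2: A[i]=6<=B[j]=11 take 6, i++
i=1 j=2: A[i]=16>B[j]=11 take 11, j++
i=1 j=3: A[i]=16>B[j]=14 take 14, j++
i=1 j=4: A[i]=16<=B[j]=17 take 16, i++
i=2 j=4: A[i]=25>B[j]=17 take 17, j++
i=2 j=5: A[i]=25>B[j]=24 take 24, j++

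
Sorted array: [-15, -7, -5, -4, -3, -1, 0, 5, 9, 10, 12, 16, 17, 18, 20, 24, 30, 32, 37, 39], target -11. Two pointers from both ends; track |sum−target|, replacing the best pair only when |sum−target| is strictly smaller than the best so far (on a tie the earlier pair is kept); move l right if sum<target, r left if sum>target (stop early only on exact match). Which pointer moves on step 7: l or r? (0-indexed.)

l=0 r=19: -15+39=24 d=35 *, r--
l=0 r=18: -15+37=22 d=33 *, r--
l=0 r=17: -15+32=17 d=28 *, r--
l=0 r=16: -15+30=15 d=26 *, r--
l=0 r=15: -15+24=9 d=20 *, r--
l=0 r=14: -15+20=5 d=16 *, r--
l=0 r=13: -15+18=3 d=14 *, r--

r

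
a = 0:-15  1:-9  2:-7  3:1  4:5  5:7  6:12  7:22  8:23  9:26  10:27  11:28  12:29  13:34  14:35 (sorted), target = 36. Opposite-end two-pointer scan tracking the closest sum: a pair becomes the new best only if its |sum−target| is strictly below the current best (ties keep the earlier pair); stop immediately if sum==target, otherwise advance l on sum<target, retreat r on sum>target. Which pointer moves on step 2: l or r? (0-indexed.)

l

l=0 r=14: -15+35=20 d=16 *, l++
l=1 r=14: -9+35=26 d=10 *, l++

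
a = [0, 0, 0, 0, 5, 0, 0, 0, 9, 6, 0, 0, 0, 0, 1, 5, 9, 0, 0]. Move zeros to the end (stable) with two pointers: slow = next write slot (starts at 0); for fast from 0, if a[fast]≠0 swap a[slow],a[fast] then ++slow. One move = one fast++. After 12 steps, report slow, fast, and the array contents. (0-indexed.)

slow=0 fast=0: a[fast]=0, fast++
slow=0 fast=1: a[fast]=0, fast++
slow=0 fast=2: a[fast]=0, fast++
slow=0 fast=3: a[fast]=0, fast++
slow=0 fast=4: a[fast]=5≠0 swap→a[0]=5, slow++,fast++
slow=1 fast=5: a[fast]=0, fast++
slow=1 fast=6: a[fast]=0, fast++
slow=1 fast=7: a[fast]=0, fast++
slow=1 fast=8: a[fast]=9≠0 swap→a[1]=9, slow++,fast++
slow=2 fast=9: a[fast]=6≠0 swap→a[2]=6, slow++,fast++
slow=3 fast=10: a[fast]=0, fast++
slow=3 fast=11: a[fast]=0, fast++

slow=3, fast=12, a=[5, 9, 6, 0, 0, 0, 0, 0, 0, 0, 0, 0, 0, 0, 1, 5, 9, 0, 0]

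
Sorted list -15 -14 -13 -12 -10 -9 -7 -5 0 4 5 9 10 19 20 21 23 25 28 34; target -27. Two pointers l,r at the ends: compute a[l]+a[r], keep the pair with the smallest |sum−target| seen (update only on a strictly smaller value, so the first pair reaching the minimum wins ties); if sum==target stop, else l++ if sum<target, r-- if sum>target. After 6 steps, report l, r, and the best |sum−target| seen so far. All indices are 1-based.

l=1, r=14, best |Δ|=32

l=1 r=20: -15+34=19 d=46 *, r--
l=1 r=19: -15+28=13 d=40 *, r--
l=1 r=18: -15+25=10 d=37 *, r--
l=1 r=17: -15+23=8 d=35 *, r--
l=1 r=16: -15+21=6 d=33 *, r--
l=1 r=15: -15+20=5 d=32 *, r--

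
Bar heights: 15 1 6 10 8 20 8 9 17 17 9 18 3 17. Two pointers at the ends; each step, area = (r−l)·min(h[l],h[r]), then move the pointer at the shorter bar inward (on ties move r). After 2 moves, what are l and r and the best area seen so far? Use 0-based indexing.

l=0 r=13: min(15,17)*13=195 best=195 *, l++
l=1 r=13: min(1,17)*12=12 best=195, l++

l=2, r=13, best area=195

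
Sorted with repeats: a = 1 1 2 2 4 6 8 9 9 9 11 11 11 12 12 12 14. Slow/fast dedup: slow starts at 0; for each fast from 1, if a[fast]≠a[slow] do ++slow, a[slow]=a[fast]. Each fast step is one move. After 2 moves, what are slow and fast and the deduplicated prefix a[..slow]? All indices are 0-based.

(s=0,f=1) a[fast]=1=a[slow] dup → fast++
(s=0,f=2) a[fast]=2≠a[slow]=1 write a[1]=2 → slow++,fast++

slow=1, fast=3, prefix=[1, 2]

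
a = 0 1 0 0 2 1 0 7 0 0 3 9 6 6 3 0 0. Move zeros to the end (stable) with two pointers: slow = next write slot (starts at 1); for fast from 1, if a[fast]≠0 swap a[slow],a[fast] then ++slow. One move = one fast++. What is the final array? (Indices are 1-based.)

(s=1,f=1) a[fast]=0 → fast++
(s=1,f=2) a[fast]=1≠0 swap→a[1]=1 → slow++,fast++
(s=2,f=3) a[fast]=0 → fast++
(s=2,f=4) a[fast]=0 → fast++
(s=2,f=5) a[fast]=2≠0 swap→a[2]=2 → slow++,fast++
(s=3,f=6) a[fast]=1≠0 swap→a[3]=1 → slow++,fast++
(s=4,f=7) a[fast]=0 → fast++
(s=4,f=8) a[fast]=7≠0 swap→a[4]=7 → slow++,fast++
(s=5,f=9) a[fast]=0 → fast++
(s=5,f=10) a[fast]=0 → fast++
(s=5,f=11) a[fast]=3≠0 swap→a[5]=3 → slow++,fast++
(s=6,f=12) a[fast]=9≠0 swap→a[6]=9 → slow++,fast++
(s=7,f=13) a[fast]=6≠0 swap→a[7]=6 → slow++,fast++
(s=8,f=14) a[fast]=6≠0 swap→a[8]=6 → slow++,fast++
(s=9,f=15) a[fast]=3≠0 swap→a[9]=3 → slow++,fast++
(s=10,f=16) a[fast]=0 → fast++
(s=10,f=17) a[fast]=0 → fast++

[1, 2, 1, 7, 3, 9, 6, 6, 3, 0, 0, 0, 0, 0, 0, 0, 0]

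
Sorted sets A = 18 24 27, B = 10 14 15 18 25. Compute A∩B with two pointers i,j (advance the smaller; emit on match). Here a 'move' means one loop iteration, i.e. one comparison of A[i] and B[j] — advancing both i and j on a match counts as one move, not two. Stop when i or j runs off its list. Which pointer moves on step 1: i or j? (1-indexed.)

i=1 j=1: 18>10, j++

j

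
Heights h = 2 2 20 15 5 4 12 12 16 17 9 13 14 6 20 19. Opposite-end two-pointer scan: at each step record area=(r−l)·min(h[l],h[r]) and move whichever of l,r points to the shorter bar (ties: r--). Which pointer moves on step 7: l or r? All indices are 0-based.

[0,15] min(2,19)*15=30 best=30 * → l++
[1,15] min(2,19)*14=28 best=30 → l++
[2,15] min(20,19)*13=247 best=247 * → r--
[2,14] min(20,20)*12=240 best=247 → r--
[2,13] min(20,6)*11=66 best=247 → r--
[2,12] min(20,14)*10=140 best=247 → r--
[2,11] min(20,13)*9=117 best=247 → r--

r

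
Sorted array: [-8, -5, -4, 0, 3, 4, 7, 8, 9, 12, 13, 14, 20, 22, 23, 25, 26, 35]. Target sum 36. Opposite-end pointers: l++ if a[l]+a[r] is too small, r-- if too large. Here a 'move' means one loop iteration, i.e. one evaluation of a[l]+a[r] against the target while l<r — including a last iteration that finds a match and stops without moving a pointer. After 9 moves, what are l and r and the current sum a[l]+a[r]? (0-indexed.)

[0,17] -8+35=27 <36 → l++
[1,17] -5+35=30 <36 → l++
[2,17] -4+35=31 <36 → l++
[3,17] 0+35=35 <36 → l++
[4,17] 3+35=38 >36 → r--
[4,16] 3+26=29 <36 → l++
[5,16] 4+26=30 <36 → l++
[6,16] 7+26=33 <36 → l++
[7,16] 8+26=34 <36 → l++

l=8, r=16, sum=35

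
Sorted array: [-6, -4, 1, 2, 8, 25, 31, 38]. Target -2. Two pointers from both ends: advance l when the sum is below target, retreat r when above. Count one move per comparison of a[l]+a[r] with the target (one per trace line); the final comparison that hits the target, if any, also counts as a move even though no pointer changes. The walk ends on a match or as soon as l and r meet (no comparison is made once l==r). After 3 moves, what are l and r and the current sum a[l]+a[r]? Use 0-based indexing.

[0,7] -6+38=32 >-2 → r--
[0,6] -6+31=25 >-2 → r--
[0,5] -6+25=19 >-2 → r--

l=0, r=4, sum=2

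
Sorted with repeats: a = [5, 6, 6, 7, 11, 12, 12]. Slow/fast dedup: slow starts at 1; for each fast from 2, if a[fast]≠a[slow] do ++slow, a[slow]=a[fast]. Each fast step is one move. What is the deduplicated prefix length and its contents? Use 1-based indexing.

length 5; prefix = [5, 6, 7, 11, 12]

(s=1,f=2) a[fast]=6≠a[slow]=5 write a[2]=6 → slow++,fast++
(s=2,f=3) a[fast]=6=a[slow] dup → fast++
(s=2,f=4) a[fast]=7≠a[slow]=6 write a[3]=7 → slow++,fast++
(s=3,f=5) a[fast]=11≠a[slow]=7 write a[4]=11 → slow++,fast++
(s=4,f=6) a[fast]=12≠a[slow]=11 write a[5]=12 → slow++,fast++
(s=5,f=7) a[fast]=12=a[slow] dup → fast++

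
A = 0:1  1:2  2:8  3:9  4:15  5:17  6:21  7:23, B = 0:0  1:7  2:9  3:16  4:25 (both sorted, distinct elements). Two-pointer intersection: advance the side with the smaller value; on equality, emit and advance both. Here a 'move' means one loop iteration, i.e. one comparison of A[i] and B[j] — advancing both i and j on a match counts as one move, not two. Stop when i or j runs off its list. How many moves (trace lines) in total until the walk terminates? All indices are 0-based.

[i=0,j=0] 1>0 → j++
[i=0,j=1] 1<7 → i++
[i=1,j=1] 2<7 → i++
[i=2,j=1] 8>7 → j++
[i=2,j=2] 8<9 → i++
[i=3,j=2] 9==9 emit → i++,j++
[i=4,j=3] 15<16 → i++
[i=5,j=3] 17>16 → j++
[i=5,j=4] 17<25 → i++
[i=6,j=4] 21<25 → i++
[i=7,j=4] 23<25 → i++

11 moves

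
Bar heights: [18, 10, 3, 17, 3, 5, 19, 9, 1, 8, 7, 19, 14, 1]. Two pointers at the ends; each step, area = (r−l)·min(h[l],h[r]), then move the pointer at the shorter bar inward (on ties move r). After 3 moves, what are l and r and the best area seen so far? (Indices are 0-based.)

l=0 r=13: min(18,1)*13=13 best=13 *, r--
l=0 r=12: min(18,14)*12=168 best=168 *, r--
l=0 r=11: min(18,19)*11=198 best=198 *, l++

l=1, r=11, best area=198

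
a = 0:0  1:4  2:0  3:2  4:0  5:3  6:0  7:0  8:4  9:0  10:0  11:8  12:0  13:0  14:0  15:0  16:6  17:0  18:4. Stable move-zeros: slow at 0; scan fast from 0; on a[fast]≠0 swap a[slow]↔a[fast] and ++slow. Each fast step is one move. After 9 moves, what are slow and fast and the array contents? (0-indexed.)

slow=0 fast=0: a[fast]=0, fast++
slow=0 fast=1: a[fast]=4≠0 swap→a[0]=4, slow++,fast++
slow=1 fast=2: a[fast]=0, fast++
slow=1 fast=3: a[fast]=2≠0 swap→a[1]=2, slow++,fast++
slow=2 fast=4: a[fast]=0, fast++
slow=2 fast=5: a[fast]=3≠0 swap→a[2]=3, slow++,fast++
slow=3 fast=6: a[fast]=0, fast++
slow=3 fast=7: a[fast]=0, fast++
slow=3 fast=8: a[fast]=4≠0 swap→a[3]=4, slow++,fast++

slow=4, fast=9, a=[4, 2, 3, 4, 0, 0, 0, 0, 0, 0, 0, 8, 0, 0, 0, 0, 6, 0, 4]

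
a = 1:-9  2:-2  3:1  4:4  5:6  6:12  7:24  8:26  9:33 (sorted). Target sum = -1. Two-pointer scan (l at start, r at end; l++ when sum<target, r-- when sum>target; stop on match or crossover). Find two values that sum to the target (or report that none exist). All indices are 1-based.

[1,9] -9+33=24 >-1 → r--
[1,8] -9+26=17 >-1 → r--
[1,7] -9+24=15 >-1 → r--
[1,6] -9+12=3 >-1 → r--
[1,5] -9+6=-3 <-1 → l++
[2,5] -2+6=4 >-1 → r--
[2,4] -2+4=2 >-1 → r--
[2,3] -2+1=-1 → found

(-2, 1)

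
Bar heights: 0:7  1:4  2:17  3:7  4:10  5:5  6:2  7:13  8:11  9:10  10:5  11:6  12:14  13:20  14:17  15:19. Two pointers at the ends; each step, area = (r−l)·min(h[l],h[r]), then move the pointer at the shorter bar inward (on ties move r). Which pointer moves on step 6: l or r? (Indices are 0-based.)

l

l=0 r=15: min(7,19)*15=105 best=105 *, l++
l=1 r=15: min(4,19)*14=56 best=105, l++
l=2 r=15: min(17,19)*13=221 best=221 *, l++
l=3 r=15: min(7,19)*12=84 best=221, l++
l=4 r=15: min(10,19)*11=110 best=221, l++
l=5 r=15: min(5,19)*10=50 best=221, l++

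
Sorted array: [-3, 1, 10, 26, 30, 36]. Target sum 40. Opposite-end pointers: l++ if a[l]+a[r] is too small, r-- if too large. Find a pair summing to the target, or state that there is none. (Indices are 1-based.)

[1,6] -3+36=33 <40 → l++
[2,6] 1+36=37 <40 → l++
[3,6] 10+36=46 >40 → r--
[3,5] 10+30=40 → found

(10, 30)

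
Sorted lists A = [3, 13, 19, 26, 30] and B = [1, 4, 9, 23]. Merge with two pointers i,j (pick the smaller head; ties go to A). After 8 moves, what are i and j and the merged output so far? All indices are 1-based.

i=1 j=1: A[i]=3>B[j]=1 take 1, j++
i=1 j=2: A[i]=3<=B[j]=4 take 3, i++
i=2 j=2: A[i]=13>B[j]=4 take 4, j++
i=2 j=3: A[i]=13>B[j]=9 take 9, j++
i=2 j=4: A[i]=13<=B[j]=23 take 13, i++
i=3 j=4: A[i]=19<=B[j]=23 take 19, i++
i=4 j=4: A[i]=26>B[j]=23 take 23, j++
i=4 j=5: B done, take A[i]=26, i++

i=5, j=5, merged so far=[1, 3, 4, 9, 13, 19, 23, 26]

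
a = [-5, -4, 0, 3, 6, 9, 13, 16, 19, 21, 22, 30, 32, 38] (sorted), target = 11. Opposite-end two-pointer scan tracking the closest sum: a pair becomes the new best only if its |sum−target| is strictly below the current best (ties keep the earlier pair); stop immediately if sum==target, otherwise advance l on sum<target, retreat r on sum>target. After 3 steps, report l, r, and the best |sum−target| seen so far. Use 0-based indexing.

[0,13] -5+38=33 d=22 * → r--
[0,12] -5+32=27 d=16 * → r--
[0,11] -5+30=25 d=14 * → r--

l=0, r=10, best |Δ|=14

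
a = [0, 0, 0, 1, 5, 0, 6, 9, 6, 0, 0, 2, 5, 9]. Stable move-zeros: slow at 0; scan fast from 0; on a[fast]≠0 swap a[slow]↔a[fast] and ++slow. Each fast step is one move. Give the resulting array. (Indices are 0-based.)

[1, 5, 6, 9, 6, 2, 5, 9, 0, 0, 0, 0, 0, 0]

slow=0 fast=0: a[fast]=0, fast++
slow=0 fast=1: a[fast]=0, fast++
slow=0 fast=2: a[fast]=0, fast++
slow=0 fast=3: a[fast]=1≠0 swap→a[0]=1, slow++,fast++
slow=1 fast=4: a[fast]=5≠0 swap→a[1]=5, slow++,fast++
slow=2 fast=5: a[fast]=0, fast++
slow=2 fast=6: a[fast]=6≠0 swap→a[2]=6, slow++,fast++
slow=3 fast=7: a[fast]=9≠0 swap→a[3]=9, slow++,fast++
slow=4 fast=8: a[fast]=6≠0 swap→a[4]=6, slow++,fast++
slow=5 fast=9: a[fast]=0, fast++
slow=5 fast=10: a[fast]=0, fast++
slow=5 fast=11: a[fast]=2≠0 swap→a[5]=2, slow++,fast++
slow=6 fast=12: a[fast]=5≠0 swap→a[6]=5, slow++,fast++
slow=7 fast=13: a[fast]=9≠0 swap→a[7]=9, slow++,fast++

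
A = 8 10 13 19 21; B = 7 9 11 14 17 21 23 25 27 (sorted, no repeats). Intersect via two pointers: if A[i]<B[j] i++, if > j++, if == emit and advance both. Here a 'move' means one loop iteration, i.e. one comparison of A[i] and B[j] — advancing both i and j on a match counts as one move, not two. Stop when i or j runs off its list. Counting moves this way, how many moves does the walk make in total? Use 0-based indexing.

10 moves

[i=0,j=0] 8>7 → j++
[i=0,j=1] 8<9 → i++
[i=1,j=1] 10>9 → j++
[i=1,j=2] 10<11 → i++
[i=2,j=2] 13>11 → j++
[i=2,j=3] 13<14 → i++
[i=3,j=3] 19>14 → j++
[i=3,j=4] 19>17 → j++
[i=3,j=5] 19<21 → i++
[i=4,j=5] 21==21 emit → i++,j++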